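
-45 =-45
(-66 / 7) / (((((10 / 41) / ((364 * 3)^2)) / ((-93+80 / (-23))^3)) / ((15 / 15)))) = 2518354939652055504 / 60835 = 41396481296162.66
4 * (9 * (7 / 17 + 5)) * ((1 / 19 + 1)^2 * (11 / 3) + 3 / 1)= 8444496 / 6137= 1376.00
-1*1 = -1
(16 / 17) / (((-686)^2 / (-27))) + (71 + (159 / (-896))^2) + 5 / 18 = 21030289967033 / 294916866048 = 71.31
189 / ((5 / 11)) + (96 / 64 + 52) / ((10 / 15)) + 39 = 10701 / 20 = 535.05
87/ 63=29/ 21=1.38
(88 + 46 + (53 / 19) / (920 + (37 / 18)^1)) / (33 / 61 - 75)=-1288835938 / 716143953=-1.80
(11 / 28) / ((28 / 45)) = 495 / 784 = 0.63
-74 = -74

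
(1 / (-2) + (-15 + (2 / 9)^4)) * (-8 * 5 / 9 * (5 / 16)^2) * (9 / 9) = 25419875 / 3779136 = 6.73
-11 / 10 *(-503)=5533 / 10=553.30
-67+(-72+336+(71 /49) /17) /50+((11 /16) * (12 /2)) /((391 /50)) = -117235457 /1915900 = -61.19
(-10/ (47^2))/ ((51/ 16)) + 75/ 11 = 8447665/ 1239249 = 6.82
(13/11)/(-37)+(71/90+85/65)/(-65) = -1987021/30952350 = -0.06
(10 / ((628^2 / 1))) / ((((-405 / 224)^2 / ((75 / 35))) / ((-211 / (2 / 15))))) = -472640 / 17969121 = -0.03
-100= -100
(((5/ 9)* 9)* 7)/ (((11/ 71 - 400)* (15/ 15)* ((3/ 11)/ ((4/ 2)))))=-54670/ 85167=-0.64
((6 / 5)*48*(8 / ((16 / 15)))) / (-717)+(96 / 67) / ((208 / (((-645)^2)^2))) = 248192131970826 / 208169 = 1192262690.27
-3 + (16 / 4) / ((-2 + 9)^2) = -143 / 49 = -2.92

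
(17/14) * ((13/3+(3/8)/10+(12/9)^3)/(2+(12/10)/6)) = 247537/66528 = 3.72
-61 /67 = -0.91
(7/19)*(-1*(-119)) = 833/19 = 43.84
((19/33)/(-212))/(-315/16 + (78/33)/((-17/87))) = 1292/15120423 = 0.00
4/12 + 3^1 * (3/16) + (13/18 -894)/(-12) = 32545/432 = 75.34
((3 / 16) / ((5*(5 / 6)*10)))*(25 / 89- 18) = -14193 / 178000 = -0.08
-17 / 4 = -4.25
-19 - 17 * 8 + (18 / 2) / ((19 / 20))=-2765 / 19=-145.53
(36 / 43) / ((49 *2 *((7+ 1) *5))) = 9 / 42140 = 0.00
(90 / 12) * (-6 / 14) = -45 / 14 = -3.21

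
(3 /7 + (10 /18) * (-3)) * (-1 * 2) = 52 /21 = 2.48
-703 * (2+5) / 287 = -703 / 41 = -17.15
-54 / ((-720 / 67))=5.02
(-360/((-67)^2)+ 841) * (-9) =-33974001/4489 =-7568.28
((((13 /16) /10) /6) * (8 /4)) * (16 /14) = 13 /420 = 0.03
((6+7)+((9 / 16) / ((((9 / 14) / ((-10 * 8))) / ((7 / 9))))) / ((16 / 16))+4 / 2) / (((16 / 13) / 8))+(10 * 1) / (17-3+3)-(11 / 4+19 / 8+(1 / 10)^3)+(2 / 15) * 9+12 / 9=-19767089 / 76500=-258.39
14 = 14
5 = 5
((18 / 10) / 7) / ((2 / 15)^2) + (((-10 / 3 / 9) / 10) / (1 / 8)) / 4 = 10879 / 756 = 14.39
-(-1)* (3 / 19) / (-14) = -3 / 266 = -0.01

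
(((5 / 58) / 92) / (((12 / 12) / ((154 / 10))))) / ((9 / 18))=77 / 2668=0.03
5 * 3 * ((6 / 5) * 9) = 162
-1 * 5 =-5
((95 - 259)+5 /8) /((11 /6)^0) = -1307 /8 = -163.38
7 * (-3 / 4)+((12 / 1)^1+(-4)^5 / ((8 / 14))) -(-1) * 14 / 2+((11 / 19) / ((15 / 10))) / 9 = -3648881 / 2052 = -1778.21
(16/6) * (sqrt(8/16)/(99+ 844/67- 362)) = -268 * sqrt(2)/50331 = -0.01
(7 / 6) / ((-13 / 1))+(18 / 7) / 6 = 0.34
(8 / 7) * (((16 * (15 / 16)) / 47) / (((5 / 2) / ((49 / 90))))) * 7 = 392 / 705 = 0.56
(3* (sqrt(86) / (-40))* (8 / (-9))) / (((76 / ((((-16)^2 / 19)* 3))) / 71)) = 4544* sqrt(86) / 1805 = 23.35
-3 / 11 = -0.27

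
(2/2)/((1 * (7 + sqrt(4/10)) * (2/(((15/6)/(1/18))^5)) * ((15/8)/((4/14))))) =2025000 - 405000 * sqrt(10)/7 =1842039.65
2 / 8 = 1 / 4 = 0.25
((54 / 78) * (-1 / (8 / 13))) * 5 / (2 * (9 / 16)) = -5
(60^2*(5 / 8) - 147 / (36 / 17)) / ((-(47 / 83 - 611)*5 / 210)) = 2171861 / 14476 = 150.03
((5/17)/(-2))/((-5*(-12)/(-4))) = 0.01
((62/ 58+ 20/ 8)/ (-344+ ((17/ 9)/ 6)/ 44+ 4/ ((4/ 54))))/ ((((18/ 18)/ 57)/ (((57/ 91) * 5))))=-3994905420/ 1818331697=-2.20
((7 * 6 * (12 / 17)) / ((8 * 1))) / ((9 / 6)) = 42 / 17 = 2.47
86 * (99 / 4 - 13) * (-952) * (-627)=603171492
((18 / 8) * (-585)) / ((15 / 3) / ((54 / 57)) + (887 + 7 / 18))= -1.47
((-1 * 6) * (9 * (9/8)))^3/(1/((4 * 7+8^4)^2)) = -15252328533627/4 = -3813082133406.75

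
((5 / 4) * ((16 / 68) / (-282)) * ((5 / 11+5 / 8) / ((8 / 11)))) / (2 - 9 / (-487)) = -231325 / 301600128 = -0.00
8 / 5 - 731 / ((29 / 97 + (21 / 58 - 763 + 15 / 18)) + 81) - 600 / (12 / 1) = -79935877 / 1689055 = -47.33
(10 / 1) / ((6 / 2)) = 10 / 3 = 3.33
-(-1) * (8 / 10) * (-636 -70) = -2824 / 5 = -564.80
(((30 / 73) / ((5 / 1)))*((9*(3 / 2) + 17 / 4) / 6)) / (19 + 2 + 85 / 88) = 1562 / 141109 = 0.01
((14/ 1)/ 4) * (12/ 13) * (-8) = -336/ 13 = -25.85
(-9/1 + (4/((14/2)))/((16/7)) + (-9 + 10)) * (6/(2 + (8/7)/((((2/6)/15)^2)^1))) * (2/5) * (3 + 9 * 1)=-0.10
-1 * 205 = -205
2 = 2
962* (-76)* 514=-37579568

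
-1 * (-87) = 87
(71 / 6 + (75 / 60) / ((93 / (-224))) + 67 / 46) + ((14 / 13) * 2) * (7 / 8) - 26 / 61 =13272963 / 1130818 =11.74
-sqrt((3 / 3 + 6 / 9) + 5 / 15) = -sqrt(2) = -1.41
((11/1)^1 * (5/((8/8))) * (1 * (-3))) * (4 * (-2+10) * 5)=-26400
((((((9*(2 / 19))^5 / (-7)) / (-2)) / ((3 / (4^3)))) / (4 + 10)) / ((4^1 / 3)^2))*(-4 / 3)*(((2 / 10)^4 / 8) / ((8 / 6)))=-0.00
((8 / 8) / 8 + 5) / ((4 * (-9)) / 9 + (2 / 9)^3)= -29889 / 23264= -1.28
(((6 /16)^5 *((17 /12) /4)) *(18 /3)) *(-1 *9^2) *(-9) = 3011499 /262144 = 11.49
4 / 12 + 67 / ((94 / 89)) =63.77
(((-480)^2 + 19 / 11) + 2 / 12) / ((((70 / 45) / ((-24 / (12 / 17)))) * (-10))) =155106555 / 308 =503592.71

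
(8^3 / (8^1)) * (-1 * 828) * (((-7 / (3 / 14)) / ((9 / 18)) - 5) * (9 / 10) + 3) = 15977088 / 5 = 3195417.60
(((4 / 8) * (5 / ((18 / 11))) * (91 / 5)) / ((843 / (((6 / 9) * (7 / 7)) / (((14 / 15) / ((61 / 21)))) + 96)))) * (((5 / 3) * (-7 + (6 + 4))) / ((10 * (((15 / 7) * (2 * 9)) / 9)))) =2061631 / 5462640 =0.38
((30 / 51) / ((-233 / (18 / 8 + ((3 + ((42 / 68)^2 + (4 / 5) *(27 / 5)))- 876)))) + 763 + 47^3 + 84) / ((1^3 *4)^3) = 599106436551 / 366313280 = 1635.50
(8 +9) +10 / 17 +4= 367 / 17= 21.59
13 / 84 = 0.15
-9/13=-0.69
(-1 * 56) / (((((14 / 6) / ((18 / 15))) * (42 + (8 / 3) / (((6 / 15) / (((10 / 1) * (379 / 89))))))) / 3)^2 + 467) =-727575534 / 585755544013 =-0.00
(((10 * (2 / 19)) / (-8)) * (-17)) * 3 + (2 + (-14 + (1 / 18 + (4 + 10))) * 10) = 3169 / 342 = 9.27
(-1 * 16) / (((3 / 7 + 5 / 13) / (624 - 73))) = -401128 / 37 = -10841.30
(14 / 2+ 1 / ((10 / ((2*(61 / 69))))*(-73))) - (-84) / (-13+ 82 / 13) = -5.55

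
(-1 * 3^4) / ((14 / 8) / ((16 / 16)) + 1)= -324 / 11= -29.45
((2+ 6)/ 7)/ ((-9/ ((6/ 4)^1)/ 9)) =-1.71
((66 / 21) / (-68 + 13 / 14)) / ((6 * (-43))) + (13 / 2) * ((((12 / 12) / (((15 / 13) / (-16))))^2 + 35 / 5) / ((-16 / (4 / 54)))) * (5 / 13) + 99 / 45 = -27826069 / 261642960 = -0.11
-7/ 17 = -0.41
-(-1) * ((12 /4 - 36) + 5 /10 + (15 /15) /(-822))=-13358 /411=-32.50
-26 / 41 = -0.63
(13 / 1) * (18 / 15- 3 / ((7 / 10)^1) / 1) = -40.11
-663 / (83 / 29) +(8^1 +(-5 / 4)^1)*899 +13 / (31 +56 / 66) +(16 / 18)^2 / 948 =39098895023525 / 6698447604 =5837.01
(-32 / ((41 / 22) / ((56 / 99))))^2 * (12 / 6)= 188.67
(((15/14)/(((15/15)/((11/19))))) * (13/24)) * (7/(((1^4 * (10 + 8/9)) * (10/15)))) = 19305/59584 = 0.32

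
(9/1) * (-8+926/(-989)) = -79542/989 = -80.43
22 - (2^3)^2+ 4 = -38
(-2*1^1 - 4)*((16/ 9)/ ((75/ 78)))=-832/ 75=-11.09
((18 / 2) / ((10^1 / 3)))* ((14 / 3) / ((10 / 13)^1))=819 / 50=16.38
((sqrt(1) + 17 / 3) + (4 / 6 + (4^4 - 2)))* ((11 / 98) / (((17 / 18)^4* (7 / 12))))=36951552 / 584647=63.20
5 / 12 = 0.42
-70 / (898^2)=-35 / 403202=-0.00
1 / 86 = 0.01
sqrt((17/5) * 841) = 29 * sqrt(85)/5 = 53.47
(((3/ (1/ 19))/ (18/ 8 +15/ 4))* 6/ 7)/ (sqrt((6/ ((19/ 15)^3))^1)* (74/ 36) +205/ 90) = -288530694/ 113345897 +32457510* sqrt(190)/ 113345897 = 1.40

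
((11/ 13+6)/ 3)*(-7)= -623/ 39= -15.97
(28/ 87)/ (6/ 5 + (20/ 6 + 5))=140/ 4147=0.03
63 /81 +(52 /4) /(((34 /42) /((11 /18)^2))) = 12439 /1836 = 6.78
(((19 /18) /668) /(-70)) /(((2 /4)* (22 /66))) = -19 /140280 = -0.00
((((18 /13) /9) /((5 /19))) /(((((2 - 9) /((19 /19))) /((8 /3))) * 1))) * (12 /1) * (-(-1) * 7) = -1216 /65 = -18.71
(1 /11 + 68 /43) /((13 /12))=9492 /6149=1.54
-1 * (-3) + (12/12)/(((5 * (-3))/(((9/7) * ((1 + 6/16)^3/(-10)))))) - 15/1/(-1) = 3229593/179200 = 18.02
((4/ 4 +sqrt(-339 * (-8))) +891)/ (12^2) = sqrt(678)/ 72 +223/ 36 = 6.56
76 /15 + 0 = 76 /15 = 5.07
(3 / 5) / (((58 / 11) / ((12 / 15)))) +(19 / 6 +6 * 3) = 92471 / 4350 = 21.26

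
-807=-807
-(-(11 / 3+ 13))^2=-2500 / 9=-277.78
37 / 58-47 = -2689 / 58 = -46.36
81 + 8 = 89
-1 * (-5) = 5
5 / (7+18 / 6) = 1 / 2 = 0.50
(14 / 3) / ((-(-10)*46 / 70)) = 49 / 69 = 0.71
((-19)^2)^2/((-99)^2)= 130321/9801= 13.30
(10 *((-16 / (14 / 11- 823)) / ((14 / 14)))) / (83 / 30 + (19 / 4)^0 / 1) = 17600 / 340469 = 0.05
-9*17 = -153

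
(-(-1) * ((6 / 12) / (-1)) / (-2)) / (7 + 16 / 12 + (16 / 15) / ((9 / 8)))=135 / 5012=0.03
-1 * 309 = -309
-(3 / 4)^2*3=-27 / 16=-1.69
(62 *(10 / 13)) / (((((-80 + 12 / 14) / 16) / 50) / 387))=-671832000 / 3601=-186568.18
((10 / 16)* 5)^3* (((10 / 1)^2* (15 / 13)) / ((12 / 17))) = 33203125 / 6656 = 4988.45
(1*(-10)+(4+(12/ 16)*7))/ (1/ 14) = -21/ 2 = -10.50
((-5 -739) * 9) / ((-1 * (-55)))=-6696 / 55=-121.75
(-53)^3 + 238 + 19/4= -594537/4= -148634.25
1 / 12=0.08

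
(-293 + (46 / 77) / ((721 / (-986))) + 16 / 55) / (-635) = 0.46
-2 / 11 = -0.18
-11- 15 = -26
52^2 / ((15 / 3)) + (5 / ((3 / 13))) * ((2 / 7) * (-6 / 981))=18567068 / 34335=540.76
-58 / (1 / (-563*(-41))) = -1338814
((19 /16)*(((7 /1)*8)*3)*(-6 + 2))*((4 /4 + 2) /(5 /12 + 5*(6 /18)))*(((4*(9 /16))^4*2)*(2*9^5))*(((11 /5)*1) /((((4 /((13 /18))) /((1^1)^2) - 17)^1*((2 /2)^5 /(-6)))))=-596836372703571 /74500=-8011226479.24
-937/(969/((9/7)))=-2811/2261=-1.24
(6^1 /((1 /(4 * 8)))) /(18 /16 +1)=1536 /17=90.35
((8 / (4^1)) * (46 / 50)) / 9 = 46 / 225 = 0.20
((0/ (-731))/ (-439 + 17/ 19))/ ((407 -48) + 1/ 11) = 0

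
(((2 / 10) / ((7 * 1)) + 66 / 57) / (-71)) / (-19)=789 / 897085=0.00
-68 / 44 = -17 / 11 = -1.55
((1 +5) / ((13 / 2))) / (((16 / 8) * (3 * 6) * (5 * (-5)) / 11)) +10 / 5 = 1939 / 975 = 1.99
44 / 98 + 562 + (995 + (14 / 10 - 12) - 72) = 361338 / 245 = 1474.85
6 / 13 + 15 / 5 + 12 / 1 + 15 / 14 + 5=21.53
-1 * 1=-1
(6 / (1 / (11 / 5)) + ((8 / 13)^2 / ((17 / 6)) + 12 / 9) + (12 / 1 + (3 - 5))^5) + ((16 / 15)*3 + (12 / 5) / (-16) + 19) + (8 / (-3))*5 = 1149468725 / 11492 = 100023.38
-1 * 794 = -794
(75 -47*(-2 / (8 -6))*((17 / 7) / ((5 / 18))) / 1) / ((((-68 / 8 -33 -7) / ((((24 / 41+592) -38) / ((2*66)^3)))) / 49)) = -451156027 / 3811238640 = -0.12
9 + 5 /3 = 32 /3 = 10.67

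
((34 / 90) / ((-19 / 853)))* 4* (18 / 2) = -58004 / 95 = -610.57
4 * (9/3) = 12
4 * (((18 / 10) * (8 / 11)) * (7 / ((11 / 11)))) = 2016 / 55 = 36.65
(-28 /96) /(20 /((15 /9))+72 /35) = -245 /11808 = -0.02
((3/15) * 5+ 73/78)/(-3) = -151/234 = -0.65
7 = 7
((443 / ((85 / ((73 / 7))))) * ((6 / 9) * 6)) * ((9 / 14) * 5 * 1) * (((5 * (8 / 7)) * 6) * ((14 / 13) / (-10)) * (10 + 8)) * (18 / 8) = -1131606288 / 10829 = -104497.76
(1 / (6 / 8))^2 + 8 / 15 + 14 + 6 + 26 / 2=1589 / 45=35.31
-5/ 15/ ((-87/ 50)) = 50/ 261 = 0.19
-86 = -86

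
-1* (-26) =26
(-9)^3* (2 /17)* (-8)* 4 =46656 /17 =2744.47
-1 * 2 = -2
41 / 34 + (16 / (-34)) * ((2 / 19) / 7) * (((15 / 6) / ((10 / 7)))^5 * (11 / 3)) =48373 / 62016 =0.78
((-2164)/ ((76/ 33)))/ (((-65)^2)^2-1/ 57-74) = -53559/ 1017481406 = -0.00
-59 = -59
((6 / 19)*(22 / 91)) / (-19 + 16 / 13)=-4 / 931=-0.00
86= 86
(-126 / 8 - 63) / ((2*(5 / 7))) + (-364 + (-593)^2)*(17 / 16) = 5970963 / 16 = 373185.19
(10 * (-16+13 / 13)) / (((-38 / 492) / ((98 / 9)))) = 401800 / 19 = 21147.37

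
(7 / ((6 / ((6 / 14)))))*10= 5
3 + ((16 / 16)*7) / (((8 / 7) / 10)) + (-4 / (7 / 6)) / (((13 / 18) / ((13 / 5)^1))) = 7267 / 140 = 51.91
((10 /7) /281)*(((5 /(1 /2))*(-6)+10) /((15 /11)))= -1100 /5901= -0.19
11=11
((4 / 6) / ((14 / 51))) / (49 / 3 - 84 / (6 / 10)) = -51 / 2597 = -0.02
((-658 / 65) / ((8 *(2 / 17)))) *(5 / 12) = -5593 / 1248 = -4.48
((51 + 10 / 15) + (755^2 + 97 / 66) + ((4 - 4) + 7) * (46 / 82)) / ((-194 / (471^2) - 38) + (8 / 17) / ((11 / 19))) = -1939253794755237 / 126502924544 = -15329.72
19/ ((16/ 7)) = 133/ 16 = 8.31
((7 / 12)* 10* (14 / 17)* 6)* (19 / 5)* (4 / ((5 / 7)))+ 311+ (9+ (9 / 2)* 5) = 162497 / 170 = 955.86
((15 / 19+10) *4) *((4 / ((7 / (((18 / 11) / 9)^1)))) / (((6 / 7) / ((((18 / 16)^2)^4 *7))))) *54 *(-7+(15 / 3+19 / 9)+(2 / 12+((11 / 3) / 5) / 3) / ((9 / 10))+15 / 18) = 1558028236905 / 219152384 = 7109.34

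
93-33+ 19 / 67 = 4039 / 67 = 60.28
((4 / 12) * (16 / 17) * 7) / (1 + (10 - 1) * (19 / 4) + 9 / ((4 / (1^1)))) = 56 / 1173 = 0.05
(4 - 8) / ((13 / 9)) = -36 / 13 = -2.77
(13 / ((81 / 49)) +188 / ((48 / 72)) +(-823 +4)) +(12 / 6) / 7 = -299858 / 567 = -528.85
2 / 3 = 0.67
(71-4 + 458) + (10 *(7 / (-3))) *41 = -1295 / 3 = -431.67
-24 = -24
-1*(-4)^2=-16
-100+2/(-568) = -100.00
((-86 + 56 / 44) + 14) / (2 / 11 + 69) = -1.02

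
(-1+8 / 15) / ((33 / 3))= -7 / 165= -0.04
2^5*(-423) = -13536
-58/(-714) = 29/357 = 0.08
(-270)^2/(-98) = -36450/49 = -743.88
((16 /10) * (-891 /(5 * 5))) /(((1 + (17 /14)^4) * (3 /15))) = -273829248 /3048425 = -89.83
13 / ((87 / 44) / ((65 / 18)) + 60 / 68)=316030 / 34761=9.09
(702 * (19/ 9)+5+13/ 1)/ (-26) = -750/ 13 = -57.69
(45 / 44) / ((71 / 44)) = 0.63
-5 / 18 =-0.28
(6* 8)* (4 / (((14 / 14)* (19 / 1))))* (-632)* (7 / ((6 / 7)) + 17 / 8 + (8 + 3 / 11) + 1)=-26114240 / 209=-124948.52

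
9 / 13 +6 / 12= 31 / 26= 1.19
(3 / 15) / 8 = 0.02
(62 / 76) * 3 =93 / 38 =2.45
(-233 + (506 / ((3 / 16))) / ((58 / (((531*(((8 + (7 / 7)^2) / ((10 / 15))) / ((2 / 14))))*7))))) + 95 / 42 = 19906127329 / 1218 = 16343290.09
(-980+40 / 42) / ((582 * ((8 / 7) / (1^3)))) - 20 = -18745 / 873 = -21.47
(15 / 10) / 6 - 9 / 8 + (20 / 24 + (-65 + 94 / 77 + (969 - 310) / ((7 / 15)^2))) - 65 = 37478173 / 12936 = 2897.20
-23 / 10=-2.30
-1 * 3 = -3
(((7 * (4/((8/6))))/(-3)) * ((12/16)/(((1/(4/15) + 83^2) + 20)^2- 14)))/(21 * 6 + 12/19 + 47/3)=-4788/6201488727047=-0.00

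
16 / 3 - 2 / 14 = 109 / 21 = 5.19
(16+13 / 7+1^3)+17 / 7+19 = 282 / 7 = 40.29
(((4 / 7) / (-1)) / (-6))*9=6 / 7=0.86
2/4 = 0.50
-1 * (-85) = 85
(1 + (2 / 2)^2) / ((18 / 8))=8 / 9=0.89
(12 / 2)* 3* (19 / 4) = 171 / 2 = 85.50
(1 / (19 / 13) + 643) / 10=64.37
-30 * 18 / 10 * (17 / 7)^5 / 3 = -25557426 / 16807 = -1520.64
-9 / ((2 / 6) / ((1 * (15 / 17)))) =-405 / 17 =-23.82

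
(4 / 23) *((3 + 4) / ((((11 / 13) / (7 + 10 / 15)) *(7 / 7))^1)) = 364 / 33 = 11.03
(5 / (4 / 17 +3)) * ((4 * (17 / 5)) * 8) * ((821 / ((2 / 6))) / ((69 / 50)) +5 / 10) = 379736752 / 1265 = 300187.16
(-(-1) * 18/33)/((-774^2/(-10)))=5/549153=0.00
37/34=1.09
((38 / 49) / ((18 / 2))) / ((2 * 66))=19 / 29106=0.00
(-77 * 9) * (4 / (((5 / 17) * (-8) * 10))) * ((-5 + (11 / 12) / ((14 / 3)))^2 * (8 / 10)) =121783563 / 56000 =2174.71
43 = 43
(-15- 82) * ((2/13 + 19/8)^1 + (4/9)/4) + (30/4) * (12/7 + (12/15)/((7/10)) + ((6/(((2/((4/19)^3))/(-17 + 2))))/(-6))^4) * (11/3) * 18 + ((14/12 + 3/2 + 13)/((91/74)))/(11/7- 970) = 1158.21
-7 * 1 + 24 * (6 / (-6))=-31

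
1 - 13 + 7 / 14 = -23 / 2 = -11.50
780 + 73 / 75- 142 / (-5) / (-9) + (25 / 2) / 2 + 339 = 1010761 / 900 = 1123.07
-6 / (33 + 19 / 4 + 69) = -24 / 427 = -0.06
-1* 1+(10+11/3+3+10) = 77/3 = 25.67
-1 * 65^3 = -274625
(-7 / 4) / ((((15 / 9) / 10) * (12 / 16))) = -14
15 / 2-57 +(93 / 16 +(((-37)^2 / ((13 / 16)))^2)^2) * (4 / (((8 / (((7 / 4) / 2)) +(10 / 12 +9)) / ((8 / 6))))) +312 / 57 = 1959410080888652965167 / 864998446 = 2265218035881.48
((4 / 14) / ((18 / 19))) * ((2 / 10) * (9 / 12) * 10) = 19 / 42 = 0.45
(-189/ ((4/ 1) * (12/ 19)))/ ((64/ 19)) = -22.21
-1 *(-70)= 70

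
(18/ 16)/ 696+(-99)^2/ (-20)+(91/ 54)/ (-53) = -6508107959/ 13279680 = -490.08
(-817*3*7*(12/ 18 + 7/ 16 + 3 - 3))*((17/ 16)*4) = -5152819/ 64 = -80512.80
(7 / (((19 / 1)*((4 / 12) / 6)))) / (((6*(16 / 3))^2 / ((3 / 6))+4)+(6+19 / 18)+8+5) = 2268 / 708643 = 0.00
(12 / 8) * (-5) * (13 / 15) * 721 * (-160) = 749840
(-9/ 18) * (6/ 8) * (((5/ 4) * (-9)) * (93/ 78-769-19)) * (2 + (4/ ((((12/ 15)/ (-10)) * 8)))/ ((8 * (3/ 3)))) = -8285085/ 2048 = -4045.45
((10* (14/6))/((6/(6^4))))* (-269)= -1355760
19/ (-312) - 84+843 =758.94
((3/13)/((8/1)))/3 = 1/104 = 0.01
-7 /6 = -1.17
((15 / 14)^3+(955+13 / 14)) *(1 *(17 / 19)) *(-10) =-223247655 / 26068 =-8564.05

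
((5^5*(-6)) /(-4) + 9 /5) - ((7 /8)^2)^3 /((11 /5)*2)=135216963287 /28835840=4689.20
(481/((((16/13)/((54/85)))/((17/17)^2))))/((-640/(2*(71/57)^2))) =-94564119/78553600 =-1.20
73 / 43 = 1.70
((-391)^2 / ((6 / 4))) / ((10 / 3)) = 152881 / 5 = 30576.20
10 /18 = 5 /9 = 0.56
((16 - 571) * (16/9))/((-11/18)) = 1614.55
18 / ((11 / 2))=36 / 11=3.27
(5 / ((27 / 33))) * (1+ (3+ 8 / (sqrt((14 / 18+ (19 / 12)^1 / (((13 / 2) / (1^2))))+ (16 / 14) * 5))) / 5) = 8 * sqrt(2008006) / 3009+ 88 / 9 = 13.55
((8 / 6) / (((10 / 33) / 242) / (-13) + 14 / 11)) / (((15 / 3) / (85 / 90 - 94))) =-11593010 / 594549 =-19.50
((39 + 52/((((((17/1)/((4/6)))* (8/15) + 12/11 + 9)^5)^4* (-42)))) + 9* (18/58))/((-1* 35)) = -5065358977080320682984642963946663509277388861413455900721473027002/4242029176350268558770142416216967456258005641357198252987344737315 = -1.19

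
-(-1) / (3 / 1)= 1 / 3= 0.33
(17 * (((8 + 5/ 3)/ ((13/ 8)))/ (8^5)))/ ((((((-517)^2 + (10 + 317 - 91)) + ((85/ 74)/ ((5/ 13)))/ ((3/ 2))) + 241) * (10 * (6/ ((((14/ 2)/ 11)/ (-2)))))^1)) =-127687/ 2089098274897920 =-0.00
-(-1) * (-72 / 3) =-24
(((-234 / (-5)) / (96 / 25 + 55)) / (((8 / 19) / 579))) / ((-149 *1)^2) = 6435585 / 130630684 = 0.05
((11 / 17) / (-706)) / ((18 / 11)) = -121 / 216036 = -0.00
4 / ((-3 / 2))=-8 / 3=-2.67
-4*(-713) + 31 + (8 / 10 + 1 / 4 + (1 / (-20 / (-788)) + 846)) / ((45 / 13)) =2825177 / 900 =3139.09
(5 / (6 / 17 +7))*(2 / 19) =34 / 475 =0.07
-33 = -33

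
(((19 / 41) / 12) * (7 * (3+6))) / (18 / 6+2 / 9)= 3591 / 4756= 0.76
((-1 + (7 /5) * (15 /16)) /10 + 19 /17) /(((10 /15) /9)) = 16875 /1088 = 15.51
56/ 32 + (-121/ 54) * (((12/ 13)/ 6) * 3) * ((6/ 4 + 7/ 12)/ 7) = 7087/ 4914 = 1.44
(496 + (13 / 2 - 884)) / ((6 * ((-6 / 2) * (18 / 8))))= 763 / 81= 9.42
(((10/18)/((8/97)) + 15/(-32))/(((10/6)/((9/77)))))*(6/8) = 3249/9856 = 0.33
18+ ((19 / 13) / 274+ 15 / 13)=68245 / 3562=19.16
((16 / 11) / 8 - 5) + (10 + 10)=167 / 11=15.18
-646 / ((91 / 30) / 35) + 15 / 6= -193735 / 26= -7451.35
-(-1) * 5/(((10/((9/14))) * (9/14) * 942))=1/1884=0.00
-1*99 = -99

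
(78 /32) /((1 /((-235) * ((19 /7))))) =-174135 /112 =-1554.78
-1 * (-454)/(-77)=-454/77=-5.90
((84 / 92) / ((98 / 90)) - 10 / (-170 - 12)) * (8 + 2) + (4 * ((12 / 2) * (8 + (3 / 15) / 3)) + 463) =6964819 / 10465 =665.53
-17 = -17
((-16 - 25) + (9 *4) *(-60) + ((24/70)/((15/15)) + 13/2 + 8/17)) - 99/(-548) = -715214533/326060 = -2193.51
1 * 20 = 20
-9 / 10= -0.90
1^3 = 1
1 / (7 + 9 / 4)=0.11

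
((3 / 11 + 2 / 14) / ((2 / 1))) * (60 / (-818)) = -480 / 31493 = -0.02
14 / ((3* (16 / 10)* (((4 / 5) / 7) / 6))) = 1225 / 8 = 153.12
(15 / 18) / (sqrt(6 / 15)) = 5 * sqrt(10) / 12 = 1.32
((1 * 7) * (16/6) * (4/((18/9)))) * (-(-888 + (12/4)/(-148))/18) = 204442/111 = 1841.82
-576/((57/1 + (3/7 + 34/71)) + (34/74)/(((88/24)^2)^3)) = -18764487491904/1886470605781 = -9.95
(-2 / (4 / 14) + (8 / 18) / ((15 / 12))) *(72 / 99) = -2392 / 495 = -4.83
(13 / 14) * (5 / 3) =1.55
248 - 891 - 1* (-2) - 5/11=-7056/11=-641.45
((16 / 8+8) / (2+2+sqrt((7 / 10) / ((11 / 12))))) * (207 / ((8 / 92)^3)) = 692606475 / 838 -12592845 * sqrt(2310) / 3352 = 645937.59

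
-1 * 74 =-74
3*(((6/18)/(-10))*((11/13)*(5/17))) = -0.02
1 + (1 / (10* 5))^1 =51 / 50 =1.02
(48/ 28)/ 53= 12/ 371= 0.03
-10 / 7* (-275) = 2750 / 7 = 392.86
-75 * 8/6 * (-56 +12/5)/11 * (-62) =-30210.91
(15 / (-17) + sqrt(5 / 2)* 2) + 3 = 36 / 17 + sqrt(10) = 5.28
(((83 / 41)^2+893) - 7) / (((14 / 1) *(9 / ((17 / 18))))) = 6.67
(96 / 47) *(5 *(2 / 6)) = 160 / 47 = 3.40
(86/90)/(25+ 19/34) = 1462/39105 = 0.04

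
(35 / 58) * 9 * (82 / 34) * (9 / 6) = 38745 / 1972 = 19.65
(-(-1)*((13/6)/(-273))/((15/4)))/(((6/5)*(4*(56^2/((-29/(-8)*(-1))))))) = 29/56899584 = 0.00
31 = 31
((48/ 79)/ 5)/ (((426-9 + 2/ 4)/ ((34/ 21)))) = 1088/ 2308775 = 0.00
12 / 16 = 3 / 4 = 0.75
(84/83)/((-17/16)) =-1344/1411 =-0.95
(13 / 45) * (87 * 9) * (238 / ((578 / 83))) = 657111 / 85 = 7730.72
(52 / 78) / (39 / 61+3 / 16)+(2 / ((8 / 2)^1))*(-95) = -226091 / 4842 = -46.69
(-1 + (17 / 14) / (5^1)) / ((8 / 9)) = -477 / 560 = -0.85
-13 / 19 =-0.68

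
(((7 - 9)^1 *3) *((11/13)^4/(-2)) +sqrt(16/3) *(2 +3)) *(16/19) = 702768/542659 +320 *sqrt(3)/57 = 11.02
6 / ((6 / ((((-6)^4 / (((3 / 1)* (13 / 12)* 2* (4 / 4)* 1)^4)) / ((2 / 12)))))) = 124416 / 28561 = 4.36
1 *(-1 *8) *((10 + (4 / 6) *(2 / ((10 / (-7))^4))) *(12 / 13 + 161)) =-65171642 / 4875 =-13368.54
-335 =-335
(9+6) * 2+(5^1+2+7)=44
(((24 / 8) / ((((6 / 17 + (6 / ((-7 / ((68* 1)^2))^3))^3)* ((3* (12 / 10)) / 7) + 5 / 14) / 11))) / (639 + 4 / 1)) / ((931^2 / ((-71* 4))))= 0.00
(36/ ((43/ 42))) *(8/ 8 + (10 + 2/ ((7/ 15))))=23112/ 43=537.49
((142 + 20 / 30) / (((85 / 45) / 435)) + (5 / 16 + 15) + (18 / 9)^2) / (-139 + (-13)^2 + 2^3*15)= 2980631 / 13600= 219.16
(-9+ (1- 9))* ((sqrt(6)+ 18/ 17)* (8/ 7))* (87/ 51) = -232* sqrt(6)/ 7- 4176/ 119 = -116.28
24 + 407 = 431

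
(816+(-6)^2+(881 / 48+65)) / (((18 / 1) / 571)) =25636187 / 864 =29671.51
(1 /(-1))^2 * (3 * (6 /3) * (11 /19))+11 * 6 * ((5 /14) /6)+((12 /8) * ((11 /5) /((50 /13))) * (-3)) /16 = 7704829 /1064000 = 7.24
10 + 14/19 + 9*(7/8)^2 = 17.63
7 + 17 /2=31 /2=15.50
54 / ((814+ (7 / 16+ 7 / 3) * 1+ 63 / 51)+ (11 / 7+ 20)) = 308448 / 4795667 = 0.06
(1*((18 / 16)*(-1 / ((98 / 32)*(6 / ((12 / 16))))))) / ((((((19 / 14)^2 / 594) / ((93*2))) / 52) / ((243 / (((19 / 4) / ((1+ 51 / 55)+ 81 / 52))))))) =-875749577904 / 34295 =-25535780.08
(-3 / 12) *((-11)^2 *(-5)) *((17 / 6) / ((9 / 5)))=51425 / 216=238.08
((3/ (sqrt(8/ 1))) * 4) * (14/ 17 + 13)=705 * sqrt(2)/ 17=58.65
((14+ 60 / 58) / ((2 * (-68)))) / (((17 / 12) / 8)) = -5232 / 8381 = -0.62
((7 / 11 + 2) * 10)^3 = 24389000 / 1331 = 18323.82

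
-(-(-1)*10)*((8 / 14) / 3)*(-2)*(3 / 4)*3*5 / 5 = 60 / 7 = 8.57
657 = 657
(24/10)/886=6/2215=0.00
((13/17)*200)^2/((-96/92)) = -19435000/867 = -22416.38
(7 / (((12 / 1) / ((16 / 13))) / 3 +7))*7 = 196 / 41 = 4.78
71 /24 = 2.96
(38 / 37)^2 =1.05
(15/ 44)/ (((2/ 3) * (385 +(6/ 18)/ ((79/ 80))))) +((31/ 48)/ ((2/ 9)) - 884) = -5664789893/ 6429280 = -881.09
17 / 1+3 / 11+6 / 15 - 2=862 / 55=15.67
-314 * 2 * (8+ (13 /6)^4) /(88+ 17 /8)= -12223706 /58401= -209.31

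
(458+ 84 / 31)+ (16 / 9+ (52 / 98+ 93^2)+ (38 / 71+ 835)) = 9655503062 / 970641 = 9947.55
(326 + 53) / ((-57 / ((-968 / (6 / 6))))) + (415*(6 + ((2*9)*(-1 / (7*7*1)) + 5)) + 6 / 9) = 30302845 / 2793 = 10849.57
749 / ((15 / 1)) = 749 / 15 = 49.93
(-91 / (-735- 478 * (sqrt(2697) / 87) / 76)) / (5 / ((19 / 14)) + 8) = 26608324470 / 2511027775313- 7851389 * sqrt(2697) / 7533083325939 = 0.01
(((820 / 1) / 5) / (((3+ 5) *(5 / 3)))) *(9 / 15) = 369 / 50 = 7.38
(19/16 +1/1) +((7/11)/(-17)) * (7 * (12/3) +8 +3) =2177/2992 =0.73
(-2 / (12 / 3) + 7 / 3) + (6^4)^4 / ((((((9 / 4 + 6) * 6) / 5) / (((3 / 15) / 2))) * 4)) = 470184984697 / 66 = 7124014919.65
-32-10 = -42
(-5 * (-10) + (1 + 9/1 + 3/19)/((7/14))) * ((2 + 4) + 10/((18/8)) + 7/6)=7348/9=816.44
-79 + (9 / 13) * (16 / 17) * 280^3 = 3161070541 / 221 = 14303486.61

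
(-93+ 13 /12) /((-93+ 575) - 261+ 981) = -1103 /14424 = -0.08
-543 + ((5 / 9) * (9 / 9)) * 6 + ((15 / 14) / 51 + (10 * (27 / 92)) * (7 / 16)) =-141455611 / 262752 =-538.36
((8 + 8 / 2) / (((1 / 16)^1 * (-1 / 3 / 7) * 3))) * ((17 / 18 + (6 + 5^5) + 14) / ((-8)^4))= -396389 / 384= -1032.26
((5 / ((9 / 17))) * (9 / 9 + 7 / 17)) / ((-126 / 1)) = -20 / 189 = -0.11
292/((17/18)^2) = 327.36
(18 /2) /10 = 9 /10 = 0.90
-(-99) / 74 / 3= 33 / 74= 0.45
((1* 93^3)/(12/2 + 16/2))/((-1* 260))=-804357/3640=-220.98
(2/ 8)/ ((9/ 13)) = 13/ 36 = 0.36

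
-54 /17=-3.18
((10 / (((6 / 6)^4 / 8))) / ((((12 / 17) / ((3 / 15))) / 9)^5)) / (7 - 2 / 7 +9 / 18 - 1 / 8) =2415176757 / 1985000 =1216.71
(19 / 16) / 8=19 / 128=0.15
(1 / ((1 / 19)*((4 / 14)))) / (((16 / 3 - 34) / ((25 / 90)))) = -665 / 1032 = -0.64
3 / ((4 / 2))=3 / 2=1.50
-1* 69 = -69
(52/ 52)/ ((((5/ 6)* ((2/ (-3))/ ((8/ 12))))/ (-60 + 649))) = -3534/ 5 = -706.80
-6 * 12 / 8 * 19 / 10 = -171 / 10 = -17.10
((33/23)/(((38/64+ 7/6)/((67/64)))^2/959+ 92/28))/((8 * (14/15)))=547958763/9377949712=0.06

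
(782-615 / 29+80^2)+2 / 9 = 1869025 / 261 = 7161.02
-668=-668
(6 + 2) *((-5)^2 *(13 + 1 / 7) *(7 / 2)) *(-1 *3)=-27600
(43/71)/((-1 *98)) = -43/6958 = -0.01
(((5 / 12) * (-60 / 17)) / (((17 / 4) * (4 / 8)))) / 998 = -100 / 144211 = -0.00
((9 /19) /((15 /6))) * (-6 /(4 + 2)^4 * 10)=-1 /114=-0.01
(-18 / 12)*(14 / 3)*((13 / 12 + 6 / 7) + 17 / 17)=-247 / 12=-20.58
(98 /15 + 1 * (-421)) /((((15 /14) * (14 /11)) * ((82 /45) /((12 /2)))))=-205161 /205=-1000.79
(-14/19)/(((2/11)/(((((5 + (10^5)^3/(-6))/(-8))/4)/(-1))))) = 38499999999998845/1824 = 21107456140350.24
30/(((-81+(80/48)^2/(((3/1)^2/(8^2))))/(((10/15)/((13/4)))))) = -6480/64493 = -0.10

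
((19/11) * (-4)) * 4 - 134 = -1778/11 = -161.64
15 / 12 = 5 / 4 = 1.25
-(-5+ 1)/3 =4/3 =1.33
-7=-7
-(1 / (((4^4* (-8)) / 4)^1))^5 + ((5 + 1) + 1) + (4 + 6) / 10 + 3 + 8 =668503069687809 / 35184372088832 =19.00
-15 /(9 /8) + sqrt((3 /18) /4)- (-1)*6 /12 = -77 /6 + sqrt(6) /12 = -12.63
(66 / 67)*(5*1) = 330 / 67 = 4.93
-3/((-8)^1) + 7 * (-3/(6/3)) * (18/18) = -81/8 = -10.12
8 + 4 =12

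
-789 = -789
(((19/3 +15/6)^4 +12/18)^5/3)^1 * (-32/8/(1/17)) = -520240399493164234317672332874790625/2742118830047232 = -189722047707248078144.14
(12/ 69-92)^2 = 4460544/ 529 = 8432.03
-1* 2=-2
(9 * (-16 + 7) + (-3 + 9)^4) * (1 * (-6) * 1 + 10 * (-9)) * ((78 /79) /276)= -758160 /1817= -417.26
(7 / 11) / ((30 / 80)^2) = 448 / 99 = 4.53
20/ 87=0.23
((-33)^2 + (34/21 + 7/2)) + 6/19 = 873359/798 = 1094.43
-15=-15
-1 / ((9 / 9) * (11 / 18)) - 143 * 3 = -4737 / 11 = -430.64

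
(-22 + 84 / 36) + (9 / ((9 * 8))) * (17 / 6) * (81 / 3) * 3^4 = 36235 / 48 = 754.90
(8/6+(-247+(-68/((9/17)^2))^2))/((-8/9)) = -384589285/5832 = -65944.66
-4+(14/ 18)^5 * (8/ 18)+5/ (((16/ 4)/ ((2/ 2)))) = -5576939/ 2125764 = -2.62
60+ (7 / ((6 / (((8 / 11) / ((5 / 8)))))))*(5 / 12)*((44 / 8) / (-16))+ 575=22853 / 36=634.81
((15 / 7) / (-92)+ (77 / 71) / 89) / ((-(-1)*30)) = -45197 / 122083080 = -0.00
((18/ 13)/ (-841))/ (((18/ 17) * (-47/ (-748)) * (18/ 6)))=-12716/ 1541553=-0.01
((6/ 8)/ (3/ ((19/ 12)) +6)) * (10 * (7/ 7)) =19/ 20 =0.95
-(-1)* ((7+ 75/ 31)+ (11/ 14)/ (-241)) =984867/ 104594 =9.42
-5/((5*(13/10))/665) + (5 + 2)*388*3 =99274/13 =7636.46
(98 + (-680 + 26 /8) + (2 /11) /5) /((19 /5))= -127317 /836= -152.29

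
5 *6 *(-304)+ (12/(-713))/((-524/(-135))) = -851835765/93403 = -9120.00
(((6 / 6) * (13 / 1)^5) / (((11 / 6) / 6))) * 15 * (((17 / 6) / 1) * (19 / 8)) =5396743755 / 44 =122653267.16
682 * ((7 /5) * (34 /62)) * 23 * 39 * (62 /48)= 12133121 /20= 606656.05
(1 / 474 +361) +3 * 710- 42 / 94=55484591 / 22278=2490.56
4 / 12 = 1 / 3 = 0.33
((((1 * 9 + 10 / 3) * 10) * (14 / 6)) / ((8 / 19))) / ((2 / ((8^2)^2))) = 12597760 / 9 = 1399751.11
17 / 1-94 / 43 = 637 / 43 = 14.81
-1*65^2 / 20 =-845 / 4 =-211.25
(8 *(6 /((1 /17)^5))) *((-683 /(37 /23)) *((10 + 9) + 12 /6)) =-22482969881904 /37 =-607647834646.05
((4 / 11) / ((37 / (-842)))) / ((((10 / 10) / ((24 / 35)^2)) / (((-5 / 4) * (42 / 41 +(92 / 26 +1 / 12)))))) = 1201042272 / 53148095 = 22.60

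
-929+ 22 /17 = -15771 /17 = -927.71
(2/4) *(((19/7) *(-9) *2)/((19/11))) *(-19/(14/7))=1881/14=134.36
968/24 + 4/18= 365/9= 40.56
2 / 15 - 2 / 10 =-1 / 15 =-0.07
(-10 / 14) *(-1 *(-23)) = -115 / 7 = -16.43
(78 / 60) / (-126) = -13 / 1260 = -0.01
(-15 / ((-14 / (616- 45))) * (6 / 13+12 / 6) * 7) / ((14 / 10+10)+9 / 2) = 456800 / 689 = 662.99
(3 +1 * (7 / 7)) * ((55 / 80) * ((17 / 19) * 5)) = 935 / 76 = 12.30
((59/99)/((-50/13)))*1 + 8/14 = 14431/34650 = 0.42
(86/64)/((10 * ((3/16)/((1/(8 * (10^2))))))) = 43/48000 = 0.00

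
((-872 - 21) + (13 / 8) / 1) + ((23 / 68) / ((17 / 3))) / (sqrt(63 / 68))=-7131 / 8 + 23 *sqrt(119) / 4046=-891.31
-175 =-175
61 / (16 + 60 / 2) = 61 / 46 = 1.33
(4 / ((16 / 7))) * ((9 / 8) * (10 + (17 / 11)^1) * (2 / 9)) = 889 / 176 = 5.05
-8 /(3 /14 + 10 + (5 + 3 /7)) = -112 /219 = -0.51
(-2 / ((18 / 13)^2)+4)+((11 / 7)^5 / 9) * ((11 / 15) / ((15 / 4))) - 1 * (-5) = 8.16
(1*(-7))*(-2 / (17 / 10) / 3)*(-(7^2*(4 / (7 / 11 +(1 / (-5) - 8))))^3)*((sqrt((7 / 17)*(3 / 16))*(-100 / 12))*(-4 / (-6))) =-17127120828125*sqrt(357) / 4388656896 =-73737.23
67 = 67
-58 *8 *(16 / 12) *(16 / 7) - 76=-31292 / 21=-1490.10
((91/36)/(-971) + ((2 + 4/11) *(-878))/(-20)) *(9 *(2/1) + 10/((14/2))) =6782622158/3364515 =2015.93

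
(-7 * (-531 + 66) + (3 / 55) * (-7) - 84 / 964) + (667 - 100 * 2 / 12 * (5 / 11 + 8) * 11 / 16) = 405566527 / 106040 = 3824.66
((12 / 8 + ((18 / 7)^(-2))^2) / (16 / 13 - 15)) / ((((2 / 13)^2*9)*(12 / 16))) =-351223405 / 507349008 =-0.69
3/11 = 0.27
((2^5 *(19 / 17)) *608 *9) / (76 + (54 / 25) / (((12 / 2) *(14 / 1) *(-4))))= 2575.28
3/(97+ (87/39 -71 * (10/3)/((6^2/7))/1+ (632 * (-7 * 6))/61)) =-128466/16355233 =-0.01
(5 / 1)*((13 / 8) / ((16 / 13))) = 845 / 128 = 6.60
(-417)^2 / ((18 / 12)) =115926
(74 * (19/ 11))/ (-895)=-1406/ 9845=-0.14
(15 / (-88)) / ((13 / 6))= -45 / 572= -0.08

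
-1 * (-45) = 45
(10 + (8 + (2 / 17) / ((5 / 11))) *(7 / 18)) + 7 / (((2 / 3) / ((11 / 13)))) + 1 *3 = 55463 / 2210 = 25.10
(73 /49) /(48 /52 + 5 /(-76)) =72124 /41503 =1.74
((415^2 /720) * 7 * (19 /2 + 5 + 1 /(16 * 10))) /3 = 8096.47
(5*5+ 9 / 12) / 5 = 103 / 20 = 5.15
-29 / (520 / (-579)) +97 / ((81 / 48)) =1260397 / 14040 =89.77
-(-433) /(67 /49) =21217 /67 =316.67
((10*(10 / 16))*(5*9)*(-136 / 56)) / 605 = -3825 / 3388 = -1.13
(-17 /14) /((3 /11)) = -4.45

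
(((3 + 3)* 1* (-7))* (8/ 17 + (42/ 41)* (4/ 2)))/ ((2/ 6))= -221256/ 697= -317.44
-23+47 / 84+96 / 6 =-541 / 84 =-6.44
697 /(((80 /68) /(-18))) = -106641 /10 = -10664.10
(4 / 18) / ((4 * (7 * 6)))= 1 / 756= 0.00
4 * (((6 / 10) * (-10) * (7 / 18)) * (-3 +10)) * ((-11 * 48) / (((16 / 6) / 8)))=103488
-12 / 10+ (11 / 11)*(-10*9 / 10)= -51 / 5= -10.20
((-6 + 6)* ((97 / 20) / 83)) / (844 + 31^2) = 0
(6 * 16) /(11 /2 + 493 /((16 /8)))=8 /21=0.38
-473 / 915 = -0.52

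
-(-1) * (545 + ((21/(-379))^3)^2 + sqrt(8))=2 * sqrt(2) + 1615220292372194066/2963706958323721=547.83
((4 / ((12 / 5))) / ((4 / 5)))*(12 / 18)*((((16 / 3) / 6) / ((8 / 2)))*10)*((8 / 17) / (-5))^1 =-400 / 1377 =-0.29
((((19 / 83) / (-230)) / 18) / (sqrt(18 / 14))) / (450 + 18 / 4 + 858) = -19 * sqrt(7) / 1353003750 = -0.00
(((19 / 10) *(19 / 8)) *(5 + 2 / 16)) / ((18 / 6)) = 14801 / 1920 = 7.71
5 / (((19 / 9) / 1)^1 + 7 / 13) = 1.89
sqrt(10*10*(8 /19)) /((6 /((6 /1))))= 20*sqrt(38) /19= 6.49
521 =521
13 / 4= 3.25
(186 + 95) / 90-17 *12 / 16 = -1733 / 180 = -9.63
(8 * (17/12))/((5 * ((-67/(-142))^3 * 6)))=48675896/13534335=3.60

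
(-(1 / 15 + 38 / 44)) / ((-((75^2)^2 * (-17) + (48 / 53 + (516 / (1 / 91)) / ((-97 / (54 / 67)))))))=-105745229 / 61140732241213350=-0.00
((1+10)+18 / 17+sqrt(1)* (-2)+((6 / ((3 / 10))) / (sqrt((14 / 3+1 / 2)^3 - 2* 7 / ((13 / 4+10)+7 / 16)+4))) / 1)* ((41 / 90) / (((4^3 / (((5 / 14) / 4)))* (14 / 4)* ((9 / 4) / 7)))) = 205* sqrt(973098906) / 6718381488+779 / 137088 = 0.01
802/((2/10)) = 4010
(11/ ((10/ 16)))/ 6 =44/ 15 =2.93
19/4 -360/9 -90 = -501/4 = -125.25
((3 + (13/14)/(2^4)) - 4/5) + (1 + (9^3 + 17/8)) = 734.38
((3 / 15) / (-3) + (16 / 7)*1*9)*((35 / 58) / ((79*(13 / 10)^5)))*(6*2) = 430600000 / 850632263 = 0.51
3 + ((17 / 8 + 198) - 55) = 1185 / 8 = 148.12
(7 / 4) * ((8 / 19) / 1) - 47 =-879 / 19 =-46.26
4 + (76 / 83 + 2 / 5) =2206 / 415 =5.32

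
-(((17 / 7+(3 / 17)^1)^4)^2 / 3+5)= -85892311546174513615 / 120641560414902723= -711.96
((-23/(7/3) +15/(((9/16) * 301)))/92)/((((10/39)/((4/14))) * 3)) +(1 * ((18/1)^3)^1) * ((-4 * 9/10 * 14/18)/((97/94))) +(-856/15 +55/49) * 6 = -4557890105113/282043020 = -16160.27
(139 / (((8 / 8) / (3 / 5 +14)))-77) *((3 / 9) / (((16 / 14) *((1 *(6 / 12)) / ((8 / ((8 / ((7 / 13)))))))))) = 79723 / 130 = 613.25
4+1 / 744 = 2977 / 744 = 4.00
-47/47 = -1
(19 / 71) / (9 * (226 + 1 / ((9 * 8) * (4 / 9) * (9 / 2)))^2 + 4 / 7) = 306432 / 526411635761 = 0.00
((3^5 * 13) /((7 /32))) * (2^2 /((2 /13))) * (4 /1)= 10513152 /7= 1501878.86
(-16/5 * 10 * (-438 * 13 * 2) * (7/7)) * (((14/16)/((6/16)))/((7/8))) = 971776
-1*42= -42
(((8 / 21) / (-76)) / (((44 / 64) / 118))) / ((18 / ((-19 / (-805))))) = -0.00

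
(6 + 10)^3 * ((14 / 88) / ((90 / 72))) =28672 / 55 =521.31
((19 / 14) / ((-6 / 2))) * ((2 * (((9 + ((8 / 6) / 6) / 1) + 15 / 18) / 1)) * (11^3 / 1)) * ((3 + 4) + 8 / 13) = -92216.85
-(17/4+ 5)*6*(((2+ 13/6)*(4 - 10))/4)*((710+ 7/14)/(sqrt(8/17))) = 3943275*sqrt(34)/64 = 359266.36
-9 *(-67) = 603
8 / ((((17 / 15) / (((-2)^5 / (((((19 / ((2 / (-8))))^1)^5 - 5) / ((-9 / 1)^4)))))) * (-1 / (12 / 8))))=-12597120 / 14367977159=-0.00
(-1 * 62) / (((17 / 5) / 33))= -10230 / 17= -601.76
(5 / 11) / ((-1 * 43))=-5 / 473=-0.01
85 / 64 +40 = 2645 / 64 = 41.33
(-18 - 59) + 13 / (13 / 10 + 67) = -52461 / 683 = -76.81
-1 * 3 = -3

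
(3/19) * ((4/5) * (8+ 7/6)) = 22/19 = 1.16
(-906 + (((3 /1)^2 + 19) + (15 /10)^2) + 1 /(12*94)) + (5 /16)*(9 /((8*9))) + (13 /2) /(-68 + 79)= -173735653 /198528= -875.12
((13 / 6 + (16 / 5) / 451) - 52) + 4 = -620029 / 13530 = -45.83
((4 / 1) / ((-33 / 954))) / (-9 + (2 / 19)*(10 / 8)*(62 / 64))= 1546752 / 118679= 13.03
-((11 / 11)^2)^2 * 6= -6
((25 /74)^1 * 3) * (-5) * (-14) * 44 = 115500 /37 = 3121.62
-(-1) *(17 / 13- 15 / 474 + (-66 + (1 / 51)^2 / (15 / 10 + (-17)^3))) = -3396643534597 / 52478925642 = -64.72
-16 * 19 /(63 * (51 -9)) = -0.11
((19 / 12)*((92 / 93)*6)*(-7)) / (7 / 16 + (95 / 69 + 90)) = -2251424 / 3142253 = -0.72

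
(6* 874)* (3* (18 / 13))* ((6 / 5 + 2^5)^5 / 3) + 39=11898045581554167 / 40625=292874968161.33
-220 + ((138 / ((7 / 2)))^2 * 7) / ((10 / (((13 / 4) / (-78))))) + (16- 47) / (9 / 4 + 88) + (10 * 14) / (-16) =-274.44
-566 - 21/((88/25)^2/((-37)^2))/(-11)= -30246019/85184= -355.07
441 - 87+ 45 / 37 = 13143 / 37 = 355.22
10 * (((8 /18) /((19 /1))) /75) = 8 /2565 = 0.00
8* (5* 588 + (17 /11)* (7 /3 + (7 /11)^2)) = 94050544 /3993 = 23553.86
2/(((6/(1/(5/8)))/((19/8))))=19/15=1.27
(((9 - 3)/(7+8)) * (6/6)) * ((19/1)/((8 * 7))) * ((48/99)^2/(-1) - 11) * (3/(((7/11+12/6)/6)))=-46493/4466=-10.41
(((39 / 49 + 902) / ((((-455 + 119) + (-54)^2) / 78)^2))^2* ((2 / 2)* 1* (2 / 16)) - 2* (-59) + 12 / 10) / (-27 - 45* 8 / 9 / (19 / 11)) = -1488318264962701371 / 625819181164240000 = -2.38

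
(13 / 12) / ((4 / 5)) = 65 / 48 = 1.35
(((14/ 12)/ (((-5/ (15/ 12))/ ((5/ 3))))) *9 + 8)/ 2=29/ 16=1.81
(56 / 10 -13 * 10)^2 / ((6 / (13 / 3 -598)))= -344520202 / 225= -1531200.90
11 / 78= 0.14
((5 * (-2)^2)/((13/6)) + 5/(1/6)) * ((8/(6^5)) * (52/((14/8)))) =680/567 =1.20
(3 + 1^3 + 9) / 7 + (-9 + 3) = -29 / 7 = -4.14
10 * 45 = 450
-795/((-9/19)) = 5035/3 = 1678.33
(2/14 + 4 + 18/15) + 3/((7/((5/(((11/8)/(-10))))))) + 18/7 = -2953/385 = -7.67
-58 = -58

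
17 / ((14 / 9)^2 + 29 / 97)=133569 / 21361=6.25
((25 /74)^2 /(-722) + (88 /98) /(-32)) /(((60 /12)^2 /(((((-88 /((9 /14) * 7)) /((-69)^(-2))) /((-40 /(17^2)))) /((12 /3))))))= -2298419222121 /12108120500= -189.82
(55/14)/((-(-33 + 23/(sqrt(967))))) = 1265 * sqrt(967)/14735476 + 1755105/14735476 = 0.12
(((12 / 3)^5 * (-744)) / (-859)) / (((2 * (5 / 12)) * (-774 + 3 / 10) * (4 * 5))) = -761856 / 11076805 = -0.07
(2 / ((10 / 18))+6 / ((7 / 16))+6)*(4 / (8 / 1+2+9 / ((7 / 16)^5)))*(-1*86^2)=-1206.87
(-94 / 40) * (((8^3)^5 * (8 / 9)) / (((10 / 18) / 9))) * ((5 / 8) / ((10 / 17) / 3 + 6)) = -47439528692023296 / 395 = -120100072638033.66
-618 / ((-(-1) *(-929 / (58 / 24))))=1.61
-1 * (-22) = 22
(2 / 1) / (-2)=-1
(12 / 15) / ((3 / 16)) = 64 / 15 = 4.27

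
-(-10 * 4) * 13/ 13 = 40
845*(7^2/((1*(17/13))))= 31662.65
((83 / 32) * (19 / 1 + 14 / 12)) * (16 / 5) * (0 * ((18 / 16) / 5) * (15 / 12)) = 0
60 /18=10 /3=3.33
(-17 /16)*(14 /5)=-119 /40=-2.98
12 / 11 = 1.09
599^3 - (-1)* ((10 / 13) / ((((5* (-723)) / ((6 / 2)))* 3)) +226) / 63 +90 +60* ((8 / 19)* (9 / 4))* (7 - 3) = 2418003447540175 / 11250603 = 214922119.96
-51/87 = -17/29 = -0.59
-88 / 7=-12.57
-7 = -7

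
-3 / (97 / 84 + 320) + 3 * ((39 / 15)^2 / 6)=3.37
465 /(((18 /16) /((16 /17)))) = 19840 /51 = 389.02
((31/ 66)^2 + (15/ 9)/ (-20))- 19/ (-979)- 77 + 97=20.16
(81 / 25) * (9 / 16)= 729 / 400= 1.82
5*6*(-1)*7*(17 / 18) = -595 / 3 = -198.33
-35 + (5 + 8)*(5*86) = 5555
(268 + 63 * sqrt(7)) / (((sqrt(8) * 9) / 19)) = 133 * sqrt(14) / 4 + 1273 * sqrt(2) / 9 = 324.44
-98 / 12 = -49 / 6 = -8.17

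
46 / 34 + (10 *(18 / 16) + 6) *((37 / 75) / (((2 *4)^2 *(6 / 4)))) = 235267 / 163200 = 1.44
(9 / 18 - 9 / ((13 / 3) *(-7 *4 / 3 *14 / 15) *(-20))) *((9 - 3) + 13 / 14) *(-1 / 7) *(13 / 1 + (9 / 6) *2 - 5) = -10615583 / 1997632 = -5.31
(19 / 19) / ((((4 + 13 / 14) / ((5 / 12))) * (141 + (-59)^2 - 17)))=1 / 42642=0.00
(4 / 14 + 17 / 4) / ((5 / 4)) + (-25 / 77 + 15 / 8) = 15951 / 3080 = 5.18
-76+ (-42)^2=1688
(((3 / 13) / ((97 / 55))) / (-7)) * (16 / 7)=-2640 / 61789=-0.04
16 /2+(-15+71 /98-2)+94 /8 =3.47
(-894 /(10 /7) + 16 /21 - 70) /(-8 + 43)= -72979 /3675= -19.86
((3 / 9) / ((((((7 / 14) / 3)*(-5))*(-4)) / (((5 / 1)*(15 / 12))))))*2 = 5 / 4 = 1.25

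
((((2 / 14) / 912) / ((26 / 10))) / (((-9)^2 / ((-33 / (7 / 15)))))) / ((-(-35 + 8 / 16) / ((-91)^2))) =-3575 / 283176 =-0.01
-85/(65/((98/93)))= -1666/1209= -1.38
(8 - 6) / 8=1 / 4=0.25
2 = 2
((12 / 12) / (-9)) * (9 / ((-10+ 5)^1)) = 1 / 5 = 0.20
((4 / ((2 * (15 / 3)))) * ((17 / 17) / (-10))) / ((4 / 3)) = -3 / 100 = -0.03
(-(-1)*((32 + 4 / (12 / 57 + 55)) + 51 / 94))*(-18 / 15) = -1929621 / 49303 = -39.14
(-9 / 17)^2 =81 / 289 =0.28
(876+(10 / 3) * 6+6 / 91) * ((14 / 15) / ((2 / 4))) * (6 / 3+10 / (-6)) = 326168 / 585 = 557.55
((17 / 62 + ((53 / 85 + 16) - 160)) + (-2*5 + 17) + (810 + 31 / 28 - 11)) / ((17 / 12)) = 146970837 / 313565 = 468.71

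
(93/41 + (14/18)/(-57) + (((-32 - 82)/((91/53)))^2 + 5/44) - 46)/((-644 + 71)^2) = 33449953317749/2516204454711948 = 0.01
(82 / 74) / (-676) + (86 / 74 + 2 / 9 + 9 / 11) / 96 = 316519 / 14857128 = 0.02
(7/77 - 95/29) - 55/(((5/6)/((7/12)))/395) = -9704417/638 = -15210.68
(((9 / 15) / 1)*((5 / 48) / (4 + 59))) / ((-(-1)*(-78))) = -1 / 78624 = -0.00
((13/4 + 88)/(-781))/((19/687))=-4.22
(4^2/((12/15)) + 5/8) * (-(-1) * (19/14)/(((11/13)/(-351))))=-1300455/112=-11611.21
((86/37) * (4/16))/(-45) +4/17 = 12589/56610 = 0.22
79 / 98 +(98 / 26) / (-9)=4441 / 11466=0.39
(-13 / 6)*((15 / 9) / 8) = -65 / 144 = -0.45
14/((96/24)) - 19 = -31/2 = -15.50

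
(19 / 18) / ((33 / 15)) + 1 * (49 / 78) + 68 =88942 / 1287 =69.11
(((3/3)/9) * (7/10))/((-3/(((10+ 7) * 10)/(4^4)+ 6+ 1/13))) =-26173/149760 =-0.17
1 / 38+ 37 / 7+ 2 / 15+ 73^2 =21284437 / 3990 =5334.45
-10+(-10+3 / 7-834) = -853.57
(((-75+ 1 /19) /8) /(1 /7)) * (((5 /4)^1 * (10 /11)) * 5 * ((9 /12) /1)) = -233625 /836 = -279.46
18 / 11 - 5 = -3.36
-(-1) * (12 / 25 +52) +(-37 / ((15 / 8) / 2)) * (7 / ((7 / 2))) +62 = 2666 / 75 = 35.55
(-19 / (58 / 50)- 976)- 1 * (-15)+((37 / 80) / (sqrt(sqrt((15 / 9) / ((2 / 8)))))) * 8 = -975.08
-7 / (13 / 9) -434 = -5705 / 13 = -438.85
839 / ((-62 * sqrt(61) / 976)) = -6712 * sqrt(61) / 31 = -1691.05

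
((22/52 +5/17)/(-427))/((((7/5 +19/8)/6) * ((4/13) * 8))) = -4755/4384436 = -0.00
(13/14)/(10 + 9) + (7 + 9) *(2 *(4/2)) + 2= 17569/266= 66.05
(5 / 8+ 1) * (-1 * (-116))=377 / 2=188.50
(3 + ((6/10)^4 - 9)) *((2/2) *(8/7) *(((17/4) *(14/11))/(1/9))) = -2245428/6875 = -326.61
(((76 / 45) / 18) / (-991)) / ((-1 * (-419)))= -38 / 168167745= -0.00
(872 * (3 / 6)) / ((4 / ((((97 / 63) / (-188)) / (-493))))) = 0.00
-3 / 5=-0.60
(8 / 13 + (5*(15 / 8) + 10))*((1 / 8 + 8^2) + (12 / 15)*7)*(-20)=-5798331 / 208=-27876.59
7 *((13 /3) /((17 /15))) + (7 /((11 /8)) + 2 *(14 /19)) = 118419 /3553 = 33.33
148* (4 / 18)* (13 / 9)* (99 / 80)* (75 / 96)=26455 / 576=45.93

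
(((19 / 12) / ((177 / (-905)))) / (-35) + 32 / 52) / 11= 163651 / 2126124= 0.08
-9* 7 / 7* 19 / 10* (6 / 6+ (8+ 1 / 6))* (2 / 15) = -209 / 10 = -20.90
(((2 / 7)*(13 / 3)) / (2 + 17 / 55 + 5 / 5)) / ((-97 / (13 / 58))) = -715 / 827022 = -0.00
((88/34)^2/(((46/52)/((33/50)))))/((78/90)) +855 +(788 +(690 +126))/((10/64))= 73956961/6647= 11126.37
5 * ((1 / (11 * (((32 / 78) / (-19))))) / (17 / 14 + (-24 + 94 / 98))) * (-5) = -302575 / 62744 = -4.82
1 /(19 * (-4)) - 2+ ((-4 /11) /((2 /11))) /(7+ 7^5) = -1286347 /638932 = -2.01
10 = 10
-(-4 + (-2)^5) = 36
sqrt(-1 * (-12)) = 2 * sqrt(3) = 3.46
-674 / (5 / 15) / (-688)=1011 / 344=2.94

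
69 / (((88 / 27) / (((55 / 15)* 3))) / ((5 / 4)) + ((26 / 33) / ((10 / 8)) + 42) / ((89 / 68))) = 9119385 / 4336136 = 2.10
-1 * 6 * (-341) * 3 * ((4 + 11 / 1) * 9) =828630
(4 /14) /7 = 2 /49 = 0.04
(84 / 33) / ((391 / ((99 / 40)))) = 63 / 3910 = 0.02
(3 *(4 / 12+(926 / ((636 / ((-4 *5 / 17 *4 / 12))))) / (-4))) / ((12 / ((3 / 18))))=7721 / 389232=0.02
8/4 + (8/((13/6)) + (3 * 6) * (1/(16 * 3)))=631/104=6.07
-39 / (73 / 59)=-2301 / 73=-31.52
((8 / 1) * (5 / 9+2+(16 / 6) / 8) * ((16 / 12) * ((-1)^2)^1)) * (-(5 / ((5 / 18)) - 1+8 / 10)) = -74048 / 135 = -548.50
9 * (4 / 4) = 9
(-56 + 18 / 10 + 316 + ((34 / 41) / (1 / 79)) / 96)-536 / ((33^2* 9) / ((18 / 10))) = 187442917 / 714384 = 262.38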